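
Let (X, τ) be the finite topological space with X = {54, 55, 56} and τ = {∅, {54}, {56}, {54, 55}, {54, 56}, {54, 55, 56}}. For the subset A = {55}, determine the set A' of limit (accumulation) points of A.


A' = ∅

For each x ∈ X, list the open sets U ∈ τ with x ∈ U, then check whether U ∩ (A ∖ {x}) ≠ ∅ for every such U.
  x = 54: open {54} ∋ x has {54} ∩ (A ∖ {54}) = ∅, so x is NOT a limit point.
  x = 55: open {54, 55} ∋ x has {54, 55} ∩ (A ∖ {55}) = ∅, so x is NOT a limit point.
  x = 56: open {56} ∋ x has {56} ∩ (A ∖ {56}) = ∅, so x is NOT a limit point.
Collecting: A' = ∅.


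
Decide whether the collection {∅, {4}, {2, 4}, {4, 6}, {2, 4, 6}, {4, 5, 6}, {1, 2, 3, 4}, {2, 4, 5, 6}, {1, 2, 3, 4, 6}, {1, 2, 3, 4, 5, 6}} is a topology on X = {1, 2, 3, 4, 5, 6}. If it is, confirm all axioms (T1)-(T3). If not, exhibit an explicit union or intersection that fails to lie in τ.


τ IS a topology on X.

Axiom (T1): ∅ ∈ τ? Yes; X ∈ τ? Yes.
Axiom (T2/T3): check pairwise unions and intersections of members of τ.
All pairwise intersections and unions checked — each lies in τ. Therefore τ satisfies (T1), (T2), (T3): it IS a topology on X.


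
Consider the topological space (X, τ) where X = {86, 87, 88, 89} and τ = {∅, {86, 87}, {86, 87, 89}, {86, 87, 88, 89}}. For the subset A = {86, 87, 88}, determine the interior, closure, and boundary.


int(A) = {86, 87}, cl(A) = {86, 87, 88, 89}, ∂A = {88, 89}.

Closed sets in (X, τ) are complements of opens:
  closed(X, τ) = {∅, {88}, {88, 89}, {86, 87, 88, 89}}.
int(A) = ⋃ {U ∈ τ : U ⊆ A}. Opens contained in A: ∅, {86, 87}.
Taking the union of these: int(A) = {86, 87}.
cl(A) = ⋂ {C closed : A ⊆ C}. Closed sets containing A: {86, 87, 88, 89}.
Intersecting these: cl(A) = {86, 87, 88, 89}.
∂A = cl(A) ∖ int(A) = {86, 87, 88, 89} ∖ {86, 87} = {88, 89}.


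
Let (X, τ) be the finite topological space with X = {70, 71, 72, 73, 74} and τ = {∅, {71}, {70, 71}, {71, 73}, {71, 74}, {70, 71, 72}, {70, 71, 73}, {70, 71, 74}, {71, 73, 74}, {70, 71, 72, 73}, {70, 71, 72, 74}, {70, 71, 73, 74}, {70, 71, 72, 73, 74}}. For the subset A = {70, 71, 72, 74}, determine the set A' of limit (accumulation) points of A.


A' = {70, 72, 73, 74}

For each x ∈ X, list the open sets U ∈ τ with x ∈ U, then check whether U ∩ (A ∖ {x}) ≠ ∅ for every such U.
  x = 70: opens ∋ x are {70, 71}, {70, 71, 72}, {70, 71, 73}, {70, 71, 74}, {70, 71, 72, 73}, {70, 71, 72, 74}, {70, 71, 73, 74}, {70, 71, 72, 73, 74}; each meets A ∖ {70}, so x IS a limit point.
  x = 71: open {71} ∋ x has {71} ∩ (A ∖ {71}) = ∅, so x is NOT a limit point.
  x = 72: opens ∋ x are {70, 71, 72}, {70, 71, 72, 73}, {70, 71, 72, 74}, {70, 71, 72, 73, 74}; each meets A ∖ {72}, so x IS a limit point.
  x = 73: opens ∋ x are {71, 73}, {70, 71, 73}, {71, 73, 74}, {70, 71, 72, 73}, {70, 71, 73, 74}, {70, 71, 72, 73, 74}; each meets A ∖ {73}, so x IS a limit point.
  x = 74: opens ∋ x are {71, 74}, {70, 71, 74}, {71, 73, 74}, {70, 71, 72, 74}, {70, 71, 73, 74}, {70, 71, 72, 73, 74}; each meets A ∖ {74}, so x IS a limit point.
Collecting: A' = {70, 72, 73, 74}.


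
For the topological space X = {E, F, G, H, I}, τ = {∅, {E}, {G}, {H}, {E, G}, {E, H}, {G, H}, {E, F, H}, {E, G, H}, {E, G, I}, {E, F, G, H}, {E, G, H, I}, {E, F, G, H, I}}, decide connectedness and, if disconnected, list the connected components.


(X, τ) is connected.

Find clopen sets (U ∈ τ with X ∖ U ∈ τ):
  U = ∅, X ∖ U = {E, F, G, H, I} — both open, so U is clopen.
  U = {E, F, G, H, I}, X ∖ U = ∅ — both open, so U is clopen.
Only trivial clopens (∅ and X) exist, so (X, τ) is connected.
Compute connected components by grouping points that agree on all clopens:
  component: {E, F, G, H, I}


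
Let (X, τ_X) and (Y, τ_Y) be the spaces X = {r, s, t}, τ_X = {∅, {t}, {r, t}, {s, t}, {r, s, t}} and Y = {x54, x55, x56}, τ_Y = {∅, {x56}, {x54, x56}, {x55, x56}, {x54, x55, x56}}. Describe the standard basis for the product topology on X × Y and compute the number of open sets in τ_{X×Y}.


Basis B = {∅ × ∅, {t} × {x56}, {r, t} × {x56}, {s, t} × {x56}, {t} × {x54, x56}, {t} × {x55, x56}, {r, s, t} × {x56}, {t} × {x54, x55, x56}, {r, t} × {x54, x56}, {r, t} × {x55, x56}, {s, t} × {x54, x56}, {s, t} × {x55, x56}, {r, t} × {x54, x55, x56}, {r, s, t} × {x54, x56}, {r, s, t} × {x55, x56}, {s, t} × {x54, x55, x56}, {r, s, t} × {x54, x55, x56}}; |τ_{X×Y}| = 48.

Enumerate products U × V with U ∈ τ_X, V ∈ τ_Y (deduplicated):
  ∅ × ∅ = {} (∅)
  {t} × {x56} = {(t,x56)}
  {r, t} × {x56} = {(r,x56), (t,x56)}
  {s, t} × {x56} = {(s,x56), (t,x56)}
  {t} × {x54, x56} = {(t,x54), (t,x56)}
  {t} × {x55, x56} = {(t,x55), (t,x56)}
  {r, s, t} × {x56} = {(r,x56), (s,x56), (t,x56)}
  {t} × {x54, x55, x56} = {(t,x54), (t,x55), (t,x56)}
  {r, t} × {x54, x56} = {(r,x54), (r,x56), (t,x54), (t,x56)}
  {r, t} × {x55, x56} = {(r,x55), (r,x56), (t,x55), (t,x56)}
  {s, t} × {x54, x56} = {(s,x54), (s,x56), (t,x54), (t,x56)}
  {s, t} × {x55, x56} = {(s,x55), (s,x56), (t,x55), (t,x56)}
  {r, t} × {x54, x55, x56} = {(r,x54), (r,x55), (r,x56), (t,x54), (t,x55), (t,x56)}
  {r, s, t} × {x54, x56} = {(r,x54), (r,x56), (s,x54), (s,x56), (t,x54), (t,x56)}
  {r, s, t} × {x55, x56} = {(r,x55), (r,x56), (s,x55), (s,x56), (t,x55), (t,x56)}
  {s, t} × {x54, x55, x56} = {(s,x54), (s,x55), (s,x56), (t,x54), (t,x55), (t,x56)}
  {r, s, t} × {x54, x55, x56} = {(r,x54), (r,x55), (r,x56), (s,x54), (s,x55), (s,x56), (t,x54), (t,x55), (t,x56)}
These 17 distinct sets form the basis B.
Close under arbitrary unions to get τ_{X×Y}; counting gives |τ_{X×Y}| = 48.


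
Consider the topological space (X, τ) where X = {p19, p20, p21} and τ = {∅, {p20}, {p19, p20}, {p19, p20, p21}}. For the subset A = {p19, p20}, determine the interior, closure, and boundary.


int(A) = {p19, p20}, cl(A) = {p19, p20, p21}, ∂A = {p21}.

Closed sets in (X, τ) are complements of opens:
  closed(X, τ) = {∅, {p21}, {p19, p21}, {p19, p20, p21}}.
int(A) = ⋃ {U ∈ τ : U ⊆ A}. Opens contained in A: ∅, {p20}, {p19, p20}.
Taking the union of these: int(A) = {p19, p20}.
cl(A) = ⋂ {C closed : A ⊆ C}. Closed sets containing A: {p19, p20, p21}.
Intersecting these: cl(A) = {p19, p20, p21}.
∂A = cl(A) ∖ int(A) = {p19, p20, p21} ∖ {p19, p20} = {p21}.


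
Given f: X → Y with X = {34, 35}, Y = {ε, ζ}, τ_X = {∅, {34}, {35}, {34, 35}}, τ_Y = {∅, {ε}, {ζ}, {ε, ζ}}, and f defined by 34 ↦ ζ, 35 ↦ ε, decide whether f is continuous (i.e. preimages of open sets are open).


f IS continuous.

Compute f^{-1}(U) for each U ∈ τ_Y:
  U = ∅: f^{-1}(U) = ∅ ∈ τ_X ✓.
  U = {ε}: f^{-1}(U) = {35} ∈ τ_X ✓.
  U = {ζ}: f^{-1}(U) = {34} ∈ τ_X ✓.
  U = {ε, ζ}: f^{-1}(U) = {34, 35} ∈ τ_X ✓.
Every preimage lies in τ_X, so f IS continuous.


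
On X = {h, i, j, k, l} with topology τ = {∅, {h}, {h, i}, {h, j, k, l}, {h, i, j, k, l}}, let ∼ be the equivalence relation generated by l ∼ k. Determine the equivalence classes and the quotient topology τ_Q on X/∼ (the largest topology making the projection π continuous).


X/∼ = {[h], [i], [j], [k=l]}; |τ_Q| = 5.

Equivalence classes: [h], [i], [j], [k=l].
Quotient map π: X → X/∼ sends h ↦ [h], i ↦ [i], j ↦ [j], k ↦ [k=l], l ↦ [k=l].
For each subset V ⊆ X/∼, compute π^{-1}(V) ⊆ X and check whether π^{-1}(V) ∈ τ. V is open in τ_Q iff π^{-1}(V) ∈ τ.
  V = {}: π^{-1}(V) = ∅ ∈ τ ✓.
  V = {[h]}: π^{-1}(V) = {h} ∈ τ ✓.
  V = {[i]}: π^{-1}(V) = {i} ∉ τ ✗.
  V = {[h], [i]}: π^{-1}(V) = {h, i} ∈ τ ✓.
  V = {[j]}: π^{-1}(V) = {j} ∉ τ ✗.
  V = {[h], [j]}: π^{-1}(V) = {h, j} ∉ τ ✗.
  V = {[i], [j]}: π^{-1}(V) = {i, j} ∉ τ ✗.
  V = {[h], [i], [j]}: π^{-1}(V) = {h, i, j} ∉ τ ✗.
  V = {[k=l]}: π^{-1}(V) = {k, l} ∉ τ ✗.
  V = {[h], [k=l]}: π^{-1}(V) = {h, k, l} ∉ τ ✗.
  V = {[i], [k=l]}: π^{-1}(V) = {i, k, l} ∉ τ ✗.
  V = {[h], [i], [k=l]}: π^{-1}(V) = {h, i, k, l} ∉ τ ✗.
  V = {[j], [k=l]}: π^{-1}(V) = {j, k, l} ∉ τ ✗.
  V = {[h], [j], [k=l]}: π^{-1}(V) = {h, j, k, l} ∈ τ ✓.
  V = {[i], [j], [k=l]}: π^{-1}(V) = {i, j, k, l} ∉ τ ✗.
  V = {[h], [i], [j], [k=l]}: π^{-1}(V) = {h, i, j, k, l} ∈ τ ✓.
Open sets in the quotient: τ_Q = {{}, {[h]}, {[h], [i]}, {[h], [j], [k=l]}, {[h], [i], [j], [k=l]}} (5 elements).


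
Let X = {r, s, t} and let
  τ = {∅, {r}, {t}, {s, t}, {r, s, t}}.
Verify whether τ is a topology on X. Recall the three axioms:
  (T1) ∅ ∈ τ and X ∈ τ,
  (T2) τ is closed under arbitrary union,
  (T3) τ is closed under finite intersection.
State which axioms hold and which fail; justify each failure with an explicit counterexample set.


τ is NOT a topology on X.

Axiom (T1): ∅ ∈ τ? Yes; X ∈ τ? Yes.
Axiom (T2/T3): check pairwise unions and intersections of members of τ.
Counterexample for (T2): {r} ∪ {t} = {r, t} ∉ τ. Therefore τ is NOT a topology.


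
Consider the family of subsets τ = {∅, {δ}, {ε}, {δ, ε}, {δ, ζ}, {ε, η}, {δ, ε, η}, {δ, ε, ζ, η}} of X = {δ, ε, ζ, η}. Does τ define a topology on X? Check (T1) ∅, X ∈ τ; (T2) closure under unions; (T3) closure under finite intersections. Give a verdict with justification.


τ is NOT a topology on X.

Axiom (T1): ∅ ∈ τ? Yes; X ∈ τ? Yes.
Axiom (T2/T3): check pairwise unions and intersections of members of τ.
Counterexample for (T2): {ε} ∪ {δ, ζ} = {δ, ε, ζ} ∉ τ. Therefore τ is NOT a topology.


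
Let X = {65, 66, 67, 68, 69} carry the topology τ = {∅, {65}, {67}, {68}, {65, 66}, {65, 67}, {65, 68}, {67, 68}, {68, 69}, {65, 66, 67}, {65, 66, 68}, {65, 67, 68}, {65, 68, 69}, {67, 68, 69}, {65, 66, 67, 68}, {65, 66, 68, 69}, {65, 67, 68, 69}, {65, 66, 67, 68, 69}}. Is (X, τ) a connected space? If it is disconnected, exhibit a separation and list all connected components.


(X, τ) is disconnected; components = [{67}, {65, 66}, {68, 69}].

Find clopen sets (U ∈ τ with X ∖ U ∈ τ):
  U = ∅, X ∖ U = {65, 66, 67, 68, 69} — both open, so U is clopen.
  U = {67}, X ∖ U = {65, 66, 68, 69} — both open, so U is clopen.
  U = {65, 66}, X ∖ U = {67, 68, 69} — both open, so U is clopen.
  U = {68, 69}, X ∖ U = {65, 66, 67} — both open, so U is clopen.
  U = {65, 66, 67}, X ∖ U = {68, 69} — both open, so U is clopen.
  U = {67, 68, 69}, X ∖ U = {65, 66} — both open, so U is clopen.
  U = {65, 66, 68, 69}, X ∖ U = {67} — both open, so U is clopen.
  U = {65, 66, 67, 68, 69}, X ∖ U = ∅ — both open, so U is clopen.
Nontrivial clopen(s) exist: e.g. {65, 66, 68, 69}. So (X, τ) is disconnected.
Compute connected components by grouping points that agree on all clopens:
  component: {67}
  component: {65, 66}
  component: {68, 69}


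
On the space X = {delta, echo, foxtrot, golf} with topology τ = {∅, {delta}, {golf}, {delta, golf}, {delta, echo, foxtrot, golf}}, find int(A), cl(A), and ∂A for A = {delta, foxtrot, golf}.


int(A) = {delta, golf}, cl(A) = {delta, echo, foxtrot, golf}, ∂A = {echo, foxtrot}.

Closed sets in (X, τ) are complements of opens:
  closed(X, τ) = {∅, {echo, foxtrot}, {delta, echo, foxtrot}, {echo, foxtrot, golf}, {delta, echo, foxtrot, golf}}.
int(A) = ⋃ {U ∈ τ : U ⊆ A}. Opens contained in A: ∅, {delta}, {golf}, {delta, golf}.
Taking the union of these: int(A) = {delta, golf}.
cl(A) = ⋂ {C closed : A ⊆ C}. Closed sets containing A: {delta, echo, foxtrot, golf}.
Intersecting these: cl(A) = {delta, echo, foxtrot, golf}.
∂A = cl(A) ∖ int(A) = {delta, echo, foxtrot, golf} ∖ {delta, golf} = {echo, foxtrot}.


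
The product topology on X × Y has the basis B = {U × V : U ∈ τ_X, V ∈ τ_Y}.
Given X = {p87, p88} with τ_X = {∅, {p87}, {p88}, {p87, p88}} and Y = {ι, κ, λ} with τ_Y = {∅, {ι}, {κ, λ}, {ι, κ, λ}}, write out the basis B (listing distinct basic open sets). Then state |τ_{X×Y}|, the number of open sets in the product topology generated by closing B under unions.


Basis B = {∅ × ∅, {p87} × {ι}, {p88} × {ι}, {p87, p88} × {ι}, {p87} × {κ, λ}, {p88} × {κ, λ}, {p87} × {ι, κ, λ}, {p88} × {ι, κ, λ}, {p87, p88} × {κ, λ}, {p87, p88} × {ι, κ, λ}}; |τ_{X×Y}| = 16.

Enumerate products U × V with U ∈ τ_X, V ∈ τ_Y (deduplicated):
  ∅ × ∅ = {} (∅)
  {p87} × {ι} = {(p87,ι)}
  {p88} × {ι} = {(p88,ι)}
  {p87, p88} × {ι} = {(p87,ι), (p88,ι)}
  {p87} × {κ, λ} = {(p87,κ), (p87,λ)}
  {p88} × {κ, λ} = {(p88,κ), (p88,λ)}
  {p87} × {ι, κ, λ} = {(p87,ι), (p87,κ), (p87,λ)}
  {p88} × {ι, κ, λ} = {(p88,ι), (p88,κ), (p88,λ)}
  {p87, p88} × {κ, λ} = {(p87,κ), (p87,λ), (p88,κ), (p88,λ)}
  {p87, p88} × {ι, κ, λ} = {(p87,ι), (p87,κ), (p87,λ), (p88,ι), (p88,κ), (p88,λ)}
These 10 distinct sets form the basis B.
Close under arbitrary unions to get τ_{X×Y}; counting gives |τ_{X×Y}| = 16.


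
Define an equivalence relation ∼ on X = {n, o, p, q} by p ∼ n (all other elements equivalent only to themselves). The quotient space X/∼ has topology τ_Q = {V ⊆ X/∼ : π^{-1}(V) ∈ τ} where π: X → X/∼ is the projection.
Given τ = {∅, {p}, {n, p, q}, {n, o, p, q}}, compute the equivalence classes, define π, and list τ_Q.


X/∼ = {[n=p], [o], [q]}; |τ_Q| = 3.

Equivalence classes: [n=p], [o], [q].
Quotient map π: X → X/∼ sends n ↦ [n=p], o ↦ [o], p ↦ [n=p], q ↦ [q].
For each subset V ⊆ X/∼, compute π^{-1}(V) ⊆ X and check whether π^{-1}(V) ∈ τ. V is open in τ_Q iff π^{-1}(V) ∈ τ.
  V = {}: π^{-1}(V) = ∅ ∈ τ ✓.
  V = {[n=p]}: π^{-1}(V) = {n, p} ∉ τ ✗.
  V = {[o]}: π^{-1}(V) = {o} ∉ τ ✗.
  V = {[n=p], [o]}: π^{-1}(V) = {n, o, p} ∉ τ ✗.
  V = {[q]}: π^{-1}(V) = {q} ∉ τ ✗.
  V = {[n=p], [q]}: π^{-1}(V) = {n, p, q} ∈ τ ✓.
  V = {[o], [q]}: π^{-1}(V) = {o, q} ∉ τ ✗.
  V = {[n=p], [o], [q]}: π^{-1}(V) = {n, o, p, q} ∈ τ ✓.
Open sets in the quotient: τ_Q = {{}, {[n=p], [q]}, {[n=p], [o], [q]}} (3 elements).


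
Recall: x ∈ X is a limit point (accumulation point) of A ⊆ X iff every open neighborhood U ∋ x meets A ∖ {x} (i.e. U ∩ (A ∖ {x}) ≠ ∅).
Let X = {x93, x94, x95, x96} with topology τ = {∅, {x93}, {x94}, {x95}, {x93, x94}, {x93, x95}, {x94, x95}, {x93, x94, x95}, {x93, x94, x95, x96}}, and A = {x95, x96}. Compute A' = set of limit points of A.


A' = {x96}

For each x ∈ X, list the open sets U ∈ τ with x ∈ U, then check whether U ∩ (A ∖ {x}) ≠ ∅ for every such U.
  x = x93: open {x93} ∋ x has {x93} ∩ (A ∖ {x93}) = ∅, so x is NOT a limit point.
  x = x94: open {x94} ∋ x has {x94} ∩ (A ∖ {x94}) = ∅, so x is NOT a limit point.
  x = x95: open {x95} ∋ x has {x95} ∩ (A ∖ {x95}) = ∅, so x is NOT a limit point.
  x = x96: opens ∋ x are {x93, x94, x95, x96}; each meets A ∖ {x96}, so x IS a limit point.
Collecting: A' = {x96}.


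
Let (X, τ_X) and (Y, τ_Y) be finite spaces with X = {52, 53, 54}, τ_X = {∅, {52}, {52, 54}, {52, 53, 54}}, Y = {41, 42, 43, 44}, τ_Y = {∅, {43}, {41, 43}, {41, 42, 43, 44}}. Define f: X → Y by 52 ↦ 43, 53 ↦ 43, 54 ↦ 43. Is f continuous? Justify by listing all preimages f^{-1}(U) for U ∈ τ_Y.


f IS continuous.

Compute f^{-1}(U) for each U ∈ τ_Y:
  U = ∅: f^{-1}(U) = ∅ ∈ τ_X ✓.
  U = {43}: f^{-1}(U) = {52, 53, 54} ∈ τ_X ✓.
  U = {41, 43}: f^{-1}(U) = {52, 53, 54} ∈ τ_X ✓.
  U = {41, 42, 43, 44}: f^{-1}(U) = {52, 53, 54} ∈ τ_X ✓.
Every preimage lies in τ_X, so f IS continuous.


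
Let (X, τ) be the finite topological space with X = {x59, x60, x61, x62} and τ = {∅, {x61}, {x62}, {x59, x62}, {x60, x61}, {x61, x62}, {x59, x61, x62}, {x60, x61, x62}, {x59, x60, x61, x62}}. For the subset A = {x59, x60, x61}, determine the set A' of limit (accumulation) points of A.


A' = {x60}

For each x ∈ X, list the open sets U ∈ τ with x ∈ U, then check whether U ∩ (A ∖ {x}) ≠ ∅ for every such U.
  x = x59: open {x59, x62} ∋ x has {x59, x62} ∩ (A ∖ {x59}) = ∅, so x is NOT a limit point.
  x = x60: opens ∋ x are {x60, x61}, {x60, x61, x62}, {x59, x60, x61, x62}; each meets A ∖ {x60}, so x IS a limit point.
  x = x61: open {x61} ∋ x has {x61} ∩ (A ∖ {x61}) = ∅, so x is NOT a limit point.
  x = x62: open {x62} ∋ x has {x62} ∩ (A ∖ {x62}) = ∅, so x is NOT a limit point.
Collecting: A' = {x60}.


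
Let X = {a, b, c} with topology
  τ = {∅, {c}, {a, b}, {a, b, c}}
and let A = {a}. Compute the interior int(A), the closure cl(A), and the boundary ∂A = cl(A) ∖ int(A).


int(A) = ∅, cl(A) = {a, b}, ∂A = {a, b}.

Closed sets in (X, τ) are complements of opens:
  closed(X, τ) = {∅, {c}, {a, b}, {a, b, c}}.
int(A) = ⋃ {U ∈ τ : U ⊆ A}. Opens contained in A: ∅.
Taking the union of these: int(A) = ∅.
cl(A) = ⋂ {C closed : A ⊆ C}. Closed sets containing A: {a, b}, {a, b, c}.
Intersecting these: cl(A) = {a, b}.
∂A = cl(A) ∖ int(A) = {a, b} ∖ ∅ = {a, b}.


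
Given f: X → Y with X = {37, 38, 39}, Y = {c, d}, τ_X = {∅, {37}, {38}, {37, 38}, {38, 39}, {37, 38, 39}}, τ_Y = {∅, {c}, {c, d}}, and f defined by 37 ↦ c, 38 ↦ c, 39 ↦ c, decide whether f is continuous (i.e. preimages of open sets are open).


f IS continuous.

Compute f^{-1}(U) for each U ∈ τ_Y:
  U = ∅: f^{-1}(U) = ∅ ∈ τ_X ✓.
  U = {c}: f^{-1}(U) = {37, 38, 39} ∈ τ_X ✓.
  U = {c, d}: f^{-1}(U) = {37, 38, 39} ∈ τ_X ✓.
Every preimage lies in τ_X, so f IS continuous.


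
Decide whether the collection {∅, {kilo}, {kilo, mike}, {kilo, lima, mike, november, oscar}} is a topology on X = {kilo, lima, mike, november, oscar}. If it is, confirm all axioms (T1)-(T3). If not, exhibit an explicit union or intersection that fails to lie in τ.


τ IS a topology on X.

Axiom (T1): ∅ ∈ τ? Yes; X ∈ τ? Yes.
Axiom (T2/T3): check pairwise unions and intersections of members of τ.
All pairwise intersections and unions checked — each lies in τ. Therefore τ satisfies (T1), (T2), (T3): it IS a topology on X.


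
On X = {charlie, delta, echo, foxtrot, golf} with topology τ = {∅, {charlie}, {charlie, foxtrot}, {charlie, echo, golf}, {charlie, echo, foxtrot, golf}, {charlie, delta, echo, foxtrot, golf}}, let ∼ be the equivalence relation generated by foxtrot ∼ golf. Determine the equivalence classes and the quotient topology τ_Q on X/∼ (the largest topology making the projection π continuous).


X/∼ = {[charlie], [delta], [echo], [foxtrot=golf]}; |τ_Q| = 4.

Equivalence classes: [charlie], [delta], [echo], [foxtrot=golf].
Quotient map π: X → X/∼ sends charlie ↦ [charlie], delta ↦ [delta], echo ↦ [echo], foxtrot ↦ [foxtrot=golf], golf ↦ [foxtrot=golf].
For each subset V ⊆ X/∼, compute π^{-1}(V) ⊆ X and check whether π^{-1}(V) ∈ τ. V is open in τ_Q iff π^{-1}(V) ∈ τ.
  V = {}: π^{-1}(V) = ∅ ∈ τ ✓.
  V = {[charlie]}: π^{-1}(V) = {charlie} ∈ τ ✓.
  V = {[delta]}: π^{-1}(V) = {delta} ∉ τ ✗.
  V = {[charlie], [delta]}: π^{-1}(V) = {charlie, delta} ∉ τ ✗.
  V = {[echo]}: π^{-1}(V) = {echo} ∉ τ ✗.
  V = {[charlie], [echo]}: π^{-1}(V) = {charlie, echo} ∉ τ ✗.
  V = {[delta], [echo]}: π^{-1}(V) = {delta, echo} ∉ τ ✗.
  V = {[charlie], [delta], [echo]}: π^{-1}(V) = {charlie, delta, echo} ∉ τ ✗.
  V = {[foxtrot=golf]}: π^{-1}(V) = {foxtrot, golf} ∉ τ ✗.
  V = {[charlie], [foxtrot=golf]}: π^{-1}(V) = {charlie, foxtrot, golf} ∉ τ ✗.
  V = {[delta], [foxtrot=golf]}: π^{-1}(V) = {delta, foxtrot, golf} ∉ τ ✗.
  V = {[charlie], [delta], [foxtrot=golf]}: π^{-1}(V) = {charlie, delta, foxtrot, golf} ∉ τ ✗.
  V = {[echo], [foxtrot=golf]}: π^{-1}(V) = {echo, foxtrot, golf} ∉ τ ✗.
  V = {[charlie], [echo], [foxtrot=golf]}: π^{-1}(V) = {charlie, echo, foxtrot, golf} ∈ τ ✓.
  V = {[delta], [echo], [foxtrot=golf]}: π^{-1}(V) = {delta, echo, foxtrot, golf} ∉ τ ✗.
  V = {[charlie], [delta], [echo], [foxtrot=golf]}: π^{-1}(V) = {charlie, delta, echo, foxtrot, golf} ∈ τ ✓.
Open sets in the quotient: τ_Q = {{}, {[charlie]}, {[charlie], [echo], [foxtrot=golf]}, {[charlie], [delta], [echo], [foxtrot=golf]}} (4 elements).


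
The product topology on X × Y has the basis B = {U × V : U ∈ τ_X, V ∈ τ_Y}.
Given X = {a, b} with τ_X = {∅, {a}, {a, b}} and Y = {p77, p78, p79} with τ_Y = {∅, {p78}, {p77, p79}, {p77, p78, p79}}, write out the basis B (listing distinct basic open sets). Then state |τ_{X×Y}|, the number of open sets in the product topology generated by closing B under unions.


Basis B = {∅ × ∅, {a} × {p78}, {a} × {p77, p79}, {a, b} × {p78}, {a} × {p77, p78, p79}, {a, b} × {p77, p79}, {a, b} × {p77, p78, p79}}; |τ_{X×Y}| = 9.

Enumerate products U × V with U ∈ τ_X, V ∈ τ_Y (deduplicated):
  ∅ × ∅ = {} (∅)
  {a} × {p78} = {(a,p78)}
  {a} × {p77, p79} = {(a,p77), (a,p79)}
  {a, b} × {p78} = {(a,p78), (b,p78)}
  {a} × {p77, p78, p79} = {(a,p77), (a,p78), (a,p79)}
  {a, b} × {p77, p79} = {(a,p77), (a,p79), (b,p77), (b,p79)}
  {a, b} × {p77, p78, p79} = {(a,p77), (a,p78), (a,p79), (b,p77), (b,p78), (b,p79)}
These 7 distinct sets form the basis B.
Close under arbitrary unions to get τ_{X×Y}; counting gives |τ_{X×Y}| = 9.


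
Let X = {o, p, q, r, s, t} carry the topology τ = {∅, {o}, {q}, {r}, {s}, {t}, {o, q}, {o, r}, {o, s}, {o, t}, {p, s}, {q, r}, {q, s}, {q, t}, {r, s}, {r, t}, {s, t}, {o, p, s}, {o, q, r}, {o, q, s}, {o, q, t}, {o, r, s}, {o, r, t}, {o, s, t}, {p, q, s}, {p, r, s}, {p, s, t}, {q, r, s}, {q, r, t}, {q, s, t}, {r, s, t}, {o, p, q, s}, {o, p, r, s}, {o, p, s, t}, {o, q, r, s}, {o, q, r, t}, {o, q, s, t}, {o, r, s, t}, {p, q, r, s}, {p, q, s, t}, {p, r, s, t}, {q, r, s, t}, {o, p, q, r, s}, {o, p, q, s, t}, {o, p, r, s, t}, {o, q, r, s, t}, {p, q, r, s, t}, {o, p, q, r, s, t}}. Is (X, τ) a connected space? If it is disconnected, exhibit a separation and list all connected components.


(X, τ) is disconnected; components = [{o}, {q}, {r}, {t}, {p, s}].

Find clopen sets (U ∈ τ with X ∖ U ∈ τ):
  U = ∅, X ∖ U = {o, p, q, r, s, t} — both open, so U is clopen.
  U = {o}, X ∖ U = {p, q, r, s, t} — both open, so U is clopen.
  U = {q}, X ∖ U = {o, p, r, s, t} — both open, so U is clopen.
  U = {r}, X ∖ U = {o, p, q, s, t} — both open, so U is clopen.
  U = {t}, X ∖ U = {o, p, q, r, s} — both open, so U is clopen.
  U = {o, q}, X ∖ U = {p, r, s, t} — both open, so U is clopen.
  U = {o, r}, X ∖ U = {p, q, s, t} — both open, so U is clopen.
  U = {o, t}, X ∖ U = {p, q, r, s} — both open, so U is clopen.
  U = {p, s}, X ∖ U = {o, q, r, t} — both open, so U is clopen.
  U = {q, r}, X ∖ U = {o, p, s, t} — both open, so U is clopen.
  U = {q, t}, X ∖ U = {o, p, r, s} — both open, so U is clopen.
  U = {r, t}, X ∖ U = {o, p, q, s} — both open, so U is clopen.
  U = {o, p, s}, X ∖ U = {q, r, t} — both open, so U is clopen.
  U = {o, q, r}, X ∖ U = {p, s, t} — both open, so U is clopen.
  U = {o, q, t}, X ∖ U = {p, r, s} — both open, so U is clopen.
  U = {o, r, t}, X ∖ U = {p, q, s} — both open, so U is clopen.
  U = {p, q, s}, X ∖ U = {o, r, t} — both open, so U is clopen.
  U = {p, r, s}, X ∖ U = {o, q, t} — both open, so U is clopen.
  U = {p, s, t}, X ∖ U = {o, q, r} — both open, so U is clopen.
  U = {q, r, t}, X ∖ U = {o, p, s} — both open, so U is clopen.
  U = {o, p, q, s}, X ∖ U = {r, t} — both open, so U is clopen.
  U = {o, p, r, s}, X ∖ U = {q, t} — both open, so U is clopen.
  U = {o, p, s, t}, X ∖ U = {q, r} — both open, so U is clopen.
  U = {o, q, r, t}, X ∖ U = {p, s} — both open, so U is clopen.
  U = {p, q, r, s}, X ∖ U = {o, t} — both open, so U is clopen.
  U = {p, q, s, t}, X ∖ U = {o, r} — both open, so U is clopen.
  U = {p, r, s, t}, X ∖ U = {o, q} — both open, so U is clopen.
  U = {o, p, q, r, s}, X ∖ U = {t} — both open, so U is clopen.
  U = {o, p, q, s, t}, X ∖ U = {r} — both open, so U is clopen.
  U = {o, p, r, s, t}, X ∖ U = {q} — both open, so U is clopen.
  U = {p, q, r, s, t}, X ∖ U = {o} — both open, so U is clopen.
  U = {o, p, q, r, s, t}, X ∖ U = ∅ — both open, so U is clopen.
Nontrivial clopen(s) exist: e.g. {t}. So (X, τ) is disconnected.
Compute connected components by grouping points that agree on all clopens:
  component: {o}
  component: {q}
  component: {r}
  component: {t}
  component: {p, s}


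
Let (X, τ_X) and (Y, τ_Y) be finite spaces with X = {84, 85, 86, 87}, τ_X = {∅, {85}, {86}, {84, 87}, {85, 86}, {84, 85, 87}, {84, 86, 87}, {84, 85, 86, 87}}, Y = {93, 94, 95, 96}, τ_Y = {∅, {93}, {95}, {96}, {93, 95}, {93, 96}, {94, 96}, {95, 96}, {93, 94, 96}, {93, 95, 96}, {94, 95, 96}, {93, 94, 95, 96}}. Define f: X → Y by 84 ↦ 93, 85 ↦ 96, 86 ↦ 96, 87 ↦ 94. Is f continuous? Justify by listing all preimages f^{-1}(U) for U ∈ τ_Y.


f is NOT continuous.

Compute f^{-1}(U) for each U ∈ τ_Y:
  U = ∅: f^{-1}(U) = ∅ ∈ τ_X ✓.
  U = {93}: f^{-1}(U) = {84} ∉ τ_X ✗.
  U = {95}: f^{-1}(U) = ∅ ∈ τ_X ✓.
  U = {96}: f^{-1}(U) = {85, 86} ∈ τ_X ✓.
  U = {93, 95}: f^{-1}(U) = {84} ∉ τ_X ✗.
  U = {93, 96}: f^{-1}(U) = {84, 85, 86} ∉ τ_X ✗.
  U = {94, 96}: f^{-1}(U) = {85, 86, 87} ∉ τ_X ✗.
  U = {95, 96}: f^{-1}(U) = {85, 86} ∈ τ_X ✓.
  U = {93, 94, 96}: f^{-1}(U) = {84, 85, 86, 87} ∈ τ_X ✓.
  U = {93, 95, 96}: f^{-1}(U) = {84, 85, 86} ∉ τ_X ✗.
  U = {94, 95, 96}: f^{-1}(U) = {85, 86, 87} ∉ τ_X ✗.
  U = {93, 94, 95, 96}: f^{-1}(U) = {84, 85, 86, 87} ∈ τ_X ✓.
Found U = {93} with f^{-1}(U) = {84} not in τ_X. Therefore f is NOT continuous.


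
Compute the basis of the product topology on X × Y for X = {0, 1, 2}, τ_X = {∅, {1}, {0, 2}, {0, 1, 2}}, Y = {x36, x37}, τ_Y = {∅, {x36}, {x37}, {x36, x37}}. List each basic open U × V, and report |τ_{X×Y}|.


Basis B = {∅ × ∅, {1} × {x36}, {1} × {x37}, {0, 2} × {x36}, {0, 2} × {x37}, {1} × {x36, x37}, {0, 1, 2} × {x36}, {0, 1, 2} × {x37}, {0, 2} × {x36, x37}, {0, 1, 2} × {x36, x37}}; |τ_{X×Y}| = 16.

Enumerate products U × V with U ∈ τ_X, V ∈ τ_Y (deduplicated):
  ∅ × ∅ = {} (∅)
  {1} × {x36} = {(1,x36)}
  {1} × {x37} = {(1,x37)}
  {0, 2} × {x36} = {(0,x36), (2,x36)}
  {0, 2} × {x37} = {(0,x37), (2,x37)}
  {1} × {x36, x37} = {(1,x36), (1,x37)}
  {0, 1, 2} × {x36} = {(0,x36), (1,x36), (2,x36)}
  {0, 1, 2} × {x37} = {(0,x37), (1,x37), (2,x37)}
  {0, 2} × {x36, x37} = {(0,x36), (0,x37), (2,x36), (2,x37)}
  {0, 1, 2} × {x36, x37} = {(0,x36), (0,x37), (1,x36), (1,x37), (2,x36), (2,x37)}
These 10 distinct sets form the basis B.
Close under arbitrary unions to get τ_{X×Y}; counting gives |τ_{X×Y}| = 16.


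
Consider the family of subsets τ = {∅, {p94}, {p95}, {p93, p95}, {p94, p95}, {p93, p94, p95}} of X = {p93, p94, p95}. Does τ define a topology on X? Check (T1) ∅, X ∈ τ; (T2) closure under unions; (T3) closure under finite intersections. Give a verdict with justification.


τ IS a topology on X.

Axiom (T1): ∅ ∈ τ? Yes; X ∈ τ? Yes.
Axiom (T2/T3): check pairwise unions and intersections of members of τ.
All pairwise intersections and unions checked — each lies in τ. Therefore τ satisfies (T1), (T2), (T3): it IS a topology on X.


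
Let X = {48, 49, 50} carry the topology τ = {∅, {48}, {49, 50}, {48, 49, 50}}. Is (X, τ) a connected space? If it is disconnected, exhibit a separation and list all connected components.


(X, τ) is disconnected; components = [{48}, {49, 50}].

Find clopen sets (U ∈ τ with X ∖ U ∈ τ):
  U = ∅, X ∖ U = {48, 49, 50} — both open, so U is clopen.
  U = {48}, X ∖ U = {49, 50} — both open, so U is clopen.
  U = {49, 50}, X ∖ U = {48} — both open, so U is clopen.
  U = {48, 49, 50}, X ∖ U = ∅ — both open, so U is clopen.
Nontrivial clopen(s) exist: e.g. {49, 50}. So (X, τ) is disconnected.
Compute connected components by grouping points that agree on all clopens:
  component: {48}
  component: {49, 50}


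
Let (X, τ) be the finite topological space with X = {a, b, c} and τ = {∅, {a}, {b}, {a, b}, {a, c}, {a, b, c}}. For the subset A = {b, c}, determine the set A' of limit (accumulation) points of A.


A' = ∅

For each x ∈ X, list the open sets U ∈ τ with x ∈ U, then check whether U ∩ (A ∖ {x}) ≠ ∅ for every such U.
  x = a: open {a} ∋ x has {a} ∩ (A ∖ {a}) = ∅, so x is NOT a limit point.
  x = b: open {b} ∋ x has {b} ∩ (A ∖ {b}) = ∅, so x is NOT a limit point.
  x = c: open {a, c} ∋ x has {a, c} ∩ (A ∖ {c}) = ∅, so x is NOT a limit point.
Collecting: A' = ∅.


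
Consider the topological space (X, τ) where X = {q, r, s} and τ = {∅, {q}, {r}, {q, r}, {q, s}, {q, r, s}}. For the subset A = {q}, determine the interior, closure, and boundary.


int(A) = {q}, cl(A) = {q, s}, ∂A = {s}.

Closed sets in (X, τ) are complements of opens:
  closed(X, τ) = {∅, {r}, {s}, {q, s}, {r, s}, {q, r, s}}.
int(A) = ⋃ {U ∈ τ : U ⊆ A}. Opens contained in A: ∅, {q}.
Taking the union of these: int(A) = {q}.
cl(A) = ⋂ {C closed : A ⊆ C}. Closed sets containing A: {q, s}, {q, r, s}.
Intersecting these: cl(A) = {q, s}.
∂A = cl(A) ∖ int(A) = {q, s} ∖ {q} = {s}.


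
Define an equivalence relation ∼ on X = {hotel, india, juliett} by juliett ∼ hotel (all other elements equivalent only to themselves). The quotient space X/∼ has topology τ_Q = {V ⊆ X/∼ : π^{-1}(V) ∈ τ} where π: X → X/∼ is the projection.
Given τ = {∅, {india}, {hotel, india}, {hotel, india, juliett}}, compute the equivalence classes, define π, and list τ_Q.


X/∼ = {[hotel=juliett], [india]}; |τ_Q| = 3.

Equivalence classes: [hotel=juliett], [india].
Quotient map π: X → X/∼ sends hotel ↦ [hotel=juliett], india ↦ [india], juliett ↦ [hotel=juliett].
For each subset V ⊆ X/∼, compute π^{-1}(V) ⊆ X and check whether π^{-1}(V) ∈ τ. V is open in τ_Q iff π^{-1}(V) ∈ τ.
  V = {}: π^{-1}(V) = ∅ ∈ τ ✓.
  V = {[hotel=juliett]}: π^{-1}(V) = {hotel, juliett} ∉ τ ✗.
  V = {[india]}: π^{-1}(V) = {india} ∈ τ ✓.
  V = {[hotel=juliett], [india]}: π^{-1}(V) = {hotel, india, juliett} ∈ τ ✓.
Open sets in the quotient: τ_Q = {{}, {[india]}, {[hotel=juliett], [india]}} (3 elements).


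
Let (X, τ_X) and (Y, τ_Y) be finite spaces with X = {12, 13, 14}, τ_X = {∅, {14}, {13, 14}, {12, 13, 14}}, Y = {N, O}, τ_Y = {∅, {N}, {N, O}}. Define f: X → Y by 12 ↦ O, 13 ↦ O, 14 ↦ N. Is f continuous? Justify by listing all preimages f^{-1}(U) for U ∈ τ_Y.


f IS continuous.

Compute f^{-1}(U) for each U ∈ τ_Y:
  U = ∅: f^{-1}(U) = ∅ ∈ τ_X ✓.
  U = {N}: f^{-1}(U) = {14} ∈ τ_X ✓.
  U = {N, O}: f^{-1}(U) = {12, 13, 14} ∈ τ_X ✓.
Every preimage lies in τ_X, so f IS continuous.


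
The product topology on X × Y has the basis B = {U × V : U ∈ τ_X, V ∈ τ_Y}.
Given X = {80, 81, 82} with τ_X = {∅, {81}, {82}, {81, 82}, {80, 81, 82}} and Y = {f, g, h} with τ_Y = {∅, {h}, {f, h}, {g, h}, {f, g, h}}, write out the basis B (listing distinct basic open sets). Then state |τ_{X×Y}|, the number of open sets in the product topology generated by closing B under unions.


Basis B = {∅ × ∅, {81} × {h}, {82} × {h}, {81} × {f, h}, {81} × {g, h}, {81, 82} × {h}, {82} × {f, h}, {82} × {g, h}, {80, 81, 82} × {h}, {81} × {f, g, h}, {82} × {f, g, h}, {81, 82} × {f, h}, {81, 82} × {g, h}, {80, 81, 82} × {f, h}, {80, 81, 82} × {g, h}, {81, 82} × {f, g, h}, {80, 81, 82} × {f, g, h}}; |τ_{X×Y}| = 50.

Enumerate products U × V with U ∈ τ_X, V ∈ τ_Y (deduplicated):
  ∅ × ∅ = {} (∅)
  {81} × {h} = {(81,h)}
  {82} × {h} = {(82,h)}
  {81} × {f, h} = {(81,f), (81,h)}
  {81} × {g, h} = {(81,g), (81,h)}
  {81, 82} × {h} = {(81,h), (82,h)}
  {82} × {f, h} = {(82,f), (82,h)}
  {82} × {g, h} = {(82,g), (82,h)}
  {80, 81, 82} × {h} = {(80,h), (81,h), (82,h)}
  {81} × {f, g, h} = {(81,f), (81,g), (81,h)}
  {82} × {f, g, h} = {(82,f), (82,g), (82,h)}
  {81, 82} × {f, h} = {(81,f), (81,h), (82,f), (82,h)}
  {81, 82} × {g, h} = {(81,g), (81,h), (82,g), (82,h)}
  {80, 81, 82} × {f, h} = {(80,f), (80,h), (81,f), (81,h), (82,f), (82,h)}
  {80, 81, 82} × {g, h} = {(80,g), (80,h), (81,g), (81,h), (82,g), (82,h)}
  {81, 82} × {f, g, h} = {(81,f), (81,g), (81,h), (82,f), (82,g), (82,h)}
  {80, 81, 82} × {f, g, h} = {(80,f), (80,g), (80,h), (81,f), (81,g), (81,h), (82,f), (82,g), (82,h)}
These 17 distinct sets form the basis B.
Close under arbitrary unions to get τ_{X×Y}; counting gives |τ_{X×Y}| = 50.


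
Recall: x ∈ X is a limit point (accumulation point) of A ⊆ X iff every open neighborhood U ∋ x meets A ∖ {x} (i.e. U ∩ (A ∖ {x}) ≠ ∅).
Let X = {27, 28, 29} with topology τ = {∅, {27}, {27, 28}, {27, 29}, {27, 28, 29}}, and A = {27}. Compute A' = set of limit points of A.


A' = {28, 29}

For each x ∈ X, list the open sets U ∈ τ with x ∈ U, then check whether U ∩ (A ∖ {x}) ≠ ∅ for every such U.
  x = 27: open {27} ∋ x has {27} ∩ (A ∖ {27}) = ∅, so x is NOT a limit point.
  x = 28: opens ∋ x are {27, 28}, {27, 28, 29}; each meets A ∖ {28}, so x IS a limit point.
  x = 29: opens ∋ x are {27, 29}, {27, 28, 29}; each meets A ∖ {29}, so x IS a limit point.
Collecting: A' = {28, 29}.


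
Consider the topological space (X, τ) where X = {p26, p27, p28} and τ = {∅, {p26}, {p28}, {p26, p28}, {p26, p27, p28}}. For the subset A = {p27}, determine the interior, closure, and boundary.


int(A) = ∅, cl(A) = {p27}, ∂A = {p27}.

Closed sets in (X, τ) are complements of opens:
  closed(X, τ) = {∅, {p27}, {p26, p27}, {p27, p28}, {p26, p27, p28}}.
int(A) = ⋃ {U ∈ τ : U ⊆ A}. Opens contained in A: ∅.
Taking the union of these: int(A) = ∅.
cl(A) = ⋂ {C closed : A ⊆ C}. Closed sets containing A: {p27}, {p26, p27}, {p27, p28}, {p26, p27, p28}.
Intersecting these: cl(A) = {p27}.
∂A = cl(A) ∖ int(A) = {p27} ∖ ∅ = {p27}.


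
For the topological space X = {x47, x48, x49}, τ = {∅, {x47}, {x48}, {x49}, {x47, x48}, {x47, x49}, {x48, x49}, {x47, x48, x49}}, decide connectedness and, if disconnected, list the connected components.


(X, τ) is disconnected; components = [{x47}, {x48}, {x49}].

Find clopen sets (U ∈ τ with X ∖ U ∈ τ):
  U = ∅, X ∖ U = {x47, x48, x49} — both open, so U is clopen.
  U = {x47}, X ∖ U = {x48, x49} — both open, so U is clopen.
  U = {x48}, X ∖ U = {x47, x49} — both open, so U is clopen.
  U = {x49}, X ∖ U = {x47, x48} — both open, so U is clopen.
  U = {x47, x48}, X ∖ U = {x49} — both open, so U is clopen.
  U = {x47, x49}, X ∖ U = {x48} — both open, so U is clopen.
  U = {x48, x49}, X ∖ U = {x47} — both open, so U is clopen.
  U = {x47, x48, x49}, X ∖ U = ∅ — both open, so U is clopen.
Nontrivial clopen(s) exist: e.g. {x48}. So (X, τ) is disconnected.
Compute connected components by grouping points that agree on all clopens:
  component: {x47}
  component: {x48}
  component: {x49}


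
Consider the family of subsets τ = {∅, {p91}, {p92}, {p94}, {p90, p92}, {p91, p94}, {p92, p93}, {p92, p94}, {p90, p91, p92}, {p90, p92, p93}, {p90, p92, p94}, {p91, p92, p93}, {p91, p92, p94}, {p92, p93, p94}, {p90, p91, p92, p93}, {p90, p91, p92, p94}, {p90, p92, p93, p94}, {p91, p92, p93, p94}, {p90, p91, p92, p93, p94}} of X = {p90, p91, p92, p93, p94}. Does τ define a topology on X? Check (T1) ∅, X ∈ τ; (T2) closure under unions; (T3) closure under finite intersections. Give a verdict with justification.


τ is NOT a topology on X.

Axiom (T1): ∅ ∈ τ? Yes; X ∈ τ? Yes.
Axiom (T2/T3): check pairwise unions and intersections of members of τ.
Counterexample for (T2): {p91} ∪ {p92} = {p91, p92} ∉ τ. Therefore τ is NOT a topology.


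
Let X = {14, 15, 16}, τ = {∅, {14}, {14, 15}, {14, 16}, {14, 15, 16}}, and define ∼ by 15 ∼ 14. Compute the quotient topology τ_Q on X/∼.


X/∼ = {[14=15], [16]}; |τ_Q| = 3.

Equivalence classes: [14=15], [16].
Quotient map π: X → X/∼ sends 14 ↦ [14=15], 15 ↦ [14=15], 16 ↦ [16].
For each subset V ⊆ X/∼, compute π^{-1}(V) ⊆ X and check whether π^{-1}(V) ∈ τ. V is open in τ_Q iff π^{-1}(V) ∈ τ.
  V = {}: π^{-1}(V) = ∅ ∈ τ ✓.
  V = {[14=15]}: π^{-1}(V) = {14, 15} ∈ τ ✓.
  V = {[16]}: π^{-1}(V) = {16} ∉ τ ✗.
  V = {[14=15], [16]}: π^{-1}(V) = {14, 15, 16} ∈ τ ✓.
Open sets in the quotient: τ_Q = {{}, {[14=15]}, {[14=15], [16]}} (3 elements).


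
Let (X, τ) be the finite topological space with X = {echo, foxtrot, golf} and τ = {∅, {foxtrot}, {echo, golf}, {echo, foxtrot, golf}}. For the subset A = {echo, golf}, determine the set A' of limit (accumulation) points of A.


A' = {echo, golf}

For each x ∈ X, list the open sets U ∈ τ with x ∈ U, then check whether U ∩ (A ∖ {x}) ≠ ∅ for every such U.
  x = echo: opens ∋ x are {echo, golf}, {echo, foxtrot, golf}; each meets A ∖ {echo}, so x IS a limit point.
  x = foxtrot: open {foxtrot} ∋ x has {foxtrot} ∩ (A ∖ {foxtrot}) = ∅, so x is NOT a limit point.
  x = golf: opens ∋ x are {echo, golf}, {echo, foxtrot, golf}; each meets A ∖ {golf}, so x IS a limit point.
Collecting: A' = {echo, golf}.


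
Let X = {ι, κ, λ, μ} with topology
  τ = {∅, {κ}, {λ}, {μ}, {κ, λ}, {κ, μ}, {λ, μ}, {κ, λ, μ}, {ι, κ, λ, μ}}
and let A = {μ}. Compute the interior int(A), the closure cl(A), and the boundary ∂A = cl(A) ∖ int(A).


int(A) = {μ}, cl(A) = {ι, μ}, ∂A = {ι}.

Closed sets in (X, τ) are complements of opens:
  closed(X, τ) = {∅, {ι}, {ι, κ}, {ι, λ}, {ι, μ}, {ι, κ, λ}, {ι, κ, μ}, {ι, λ, μ}, {ι, κ, λ, μ}}.
int(A) = ⋃ {U ∈ τ : U ⊆ A}. Opens contained in A: ∅, {μ}.
Taking the union of these: int(A) = {μ}.
cl(A) = ⋂ {C closed : A ⊆ C}. Closed sets containing A: {ι, μ}, {ι, κ, μ}, {ι, λ, μ}, {ι, κ, λ, μ}.
Intersecting these: cl(A) = {ι, μ}.
∂A = cl(A) ∖ int(A) = {ι, μ} ∖ {μ} = {ι}.


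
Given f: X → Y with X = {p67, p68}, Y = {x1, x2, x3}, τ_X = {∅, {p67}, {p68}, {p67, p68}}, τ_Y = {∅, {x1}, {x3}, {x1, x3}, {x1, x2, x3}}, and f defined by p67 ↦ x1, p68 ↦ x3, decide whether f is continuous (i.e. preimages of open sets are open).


f IS continuous.

Compute f^{-1}(U) for each U ∈ τ_Y:
  U = ∅: f^{-1}(U) = ∅ ∈ τ_X ✓.
  U = {x1}: f^{-1}(U) = {p67} ∈ τ_X ✓.
  U = {x3}: f^{-1}(U) = {p68} ∈ τ_X ✓.
  U = {x1, x3}: f^{-1}(U) = {p67, p68} ∈ τ_X ✓.
  U = {x1, x2, x3}: f^{-1}(U) = {p67, p68} ∈ τ_X ✓.
Every preimage lies in τ_X, so f IS continuous.


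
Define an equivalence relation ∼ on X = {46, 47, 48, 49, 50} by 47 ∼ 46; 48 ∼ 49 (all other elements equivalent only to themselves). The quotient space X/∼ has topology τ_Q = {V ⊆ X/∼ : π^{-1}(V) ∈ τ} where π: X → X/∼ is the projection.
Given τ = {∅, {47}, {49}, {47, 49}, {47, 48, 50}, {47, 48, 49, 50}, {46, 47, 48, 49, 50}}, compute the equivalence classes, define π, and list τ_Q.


X/∼ = {[46=47], [48=49], [50]}; |τ_Q| = 2.

Equivalence classes: [46=47], [48=49], [50].
Quotient map π: X → X/∼ sends 46 ↦ [46=47], 47 ↦ [46=47], 48 ↦ [48=49], 49 ↦ [48=49], 50 ↦ [50].
For each subset V ⊆ X/∼, compute π^{-1}(V) ⊆ X and check whether π^{-1}(V) ∈ τ. V is open in τ_Q iff π^{-1}(V) ∈ τ.
  V = {}: π^{-1}(V) = ∅ ∈ τ ✓.
  V = {[46=47]}: π^{-1}(V) = {46, 47} ∉ τ ✗.
  V = {[48=49]}: π^{-1}(V) = {48, 49} ∉ τ ✗.
  V = {[46=47], [48=49]}: π^{-1}(V) = {46, 47, 48, 49} ∉ τ ✗.
  V = {[50]}: π^{-1}(V) = {50} ∉ τ ✗.
  V = {[46=47], [50]}: π^{-1}(V) = {46, 47, 50} ∉ τ ✗.
  V = {[48=49], [50]}: π^{-1}(V) = {48, 49, 50} ∉ τ ✗.
  V = {[46=47], [48=49], [50]}: π^{-1}(V) = {46, 47, 48, 49, 50} ∈ τ ✓.
Open sets in the quotient: τ_Q = {{}, {[46=47], [48=49], [50]}} (2 elements).


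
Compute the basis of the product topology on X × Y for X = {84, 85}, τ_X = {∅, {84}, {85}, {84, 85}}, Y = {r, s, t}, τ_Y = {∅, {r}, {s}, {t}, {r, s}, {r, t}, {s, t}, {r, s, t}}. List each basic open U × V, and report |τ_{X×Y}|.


Basis B = {∅ × ∅, {84} × {r}, {84} × {s}, {84} × {t}, {85} × {r}, {85} × {s}, {85} × {t}, {84} × {r, s}, {84} × {r, t}, {84, 85} × {r}, {84} × {s, t}, {84, 85} × {s}, {84, 85} × {t}, {85} × {r, s}, {85} × {r, t}, {85} × {s, t}, {84} × {r, s, t}, {85} × {r, s, t}, {84, 85} × {r, s}, {84, 85} × {r, t}, {84, 85} × {s, t}, {84, 85} × {r, s, t}}; |τ_{X×Y}| = 64.

Enumerate products U × V with U ∈ τ_X, V ∈ τ_Y (deduplicated):
  ∅ × ∅ = {} (∅)
  {84} × {r} = {(84,r)}
  {84} × {s} = {(84,s)}
  {84} × {t} = {(84,t)}
  {85} × {r} = {(85,r)}
  {85} × {s} = {(85,s)}
  {85} × {t} = {(85,t)}
  {84} × {r, s} = {(84,r), (84,s)}
  {84} × {r, t} = {(84,r), (84,t)}
  {84, 85} × {r} = {(84,r), (85,r)}
  {84} × {s, t} = {(84,s), (84,t)}
  {84, 85} × {s} = {(84,s), (85,s)}
  {84, 85} × {t} = {(84,t), (85,t)}
  {85} × {r, s} = {(85,r), (85,s)}
  {85} × {r, t} = {(85,r), (85,t)}
  {85} × {s, t} = {(85,s), (85,t)}
  {84} × {r, s, t} = {(84,r), (84,s), (84,t)}
  {85} × {r, s, t} = {(85,r), (85,s), (85,t)}
  {84, 85} × {r, s} = {(84,r), (84,s), (85,r), (85,s)}
  {84, 85} × {r, t} = {(84,r), (84,t), (85,r), (85,t)}
  {84, 85} × {s, t} = {(84,s), (84,t), (85,s), (85,t)}
  {84, 85} × {r, s, t} = {(84,r), (84,s), (84,t), (85,r), (85,s), (85,t)}
These 22 distinct sets form the basis B.
Close under arbitrary unions to get τ_{X×Y}; counting gives |τ_{X×Y}| = 64.
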